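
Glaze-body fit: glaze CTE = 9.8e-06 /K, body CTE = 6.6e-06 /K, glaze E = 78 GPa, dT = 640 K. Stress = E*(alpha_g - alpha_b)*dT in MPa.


Stress = 78*1000*(9.8e-06 - 6.6e-06)*640 = 159.7 MPa

159.7


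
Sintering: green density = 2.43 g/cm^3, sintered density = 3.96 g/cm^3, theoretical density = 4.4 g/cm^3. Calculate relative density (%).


Relative = 3.96 / 4.4 * 100 = 90.0%

90.0


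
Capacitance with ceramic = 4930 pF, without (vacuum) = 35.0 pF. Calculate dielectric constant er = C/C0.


er = 4930 / 35.0 = 140.86

140.86


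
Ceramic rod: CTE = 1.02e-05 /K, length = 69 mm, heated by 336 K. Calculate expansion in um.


dL = 1.02e-05 * 69 * 336 * 1000 = 236.477 um

236.477


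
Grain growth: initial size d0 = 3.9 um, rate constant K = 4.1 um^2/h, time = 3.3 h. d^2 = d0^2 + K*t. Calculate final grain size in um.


d^2 = 3.9^2 + 4.1*3.3 = 28.74
d = sqrt(28.74) = 5.36 um

5.36


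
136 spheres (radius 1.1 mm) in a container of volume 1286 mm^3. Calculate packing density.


V_sphere = 4/3*pi*1.1^3 = 5.5753 mm^3
Total V = 136*5.5753 = 758.2408 mm^3
PD = 758.2408 / 1286 = 0.59

0.59


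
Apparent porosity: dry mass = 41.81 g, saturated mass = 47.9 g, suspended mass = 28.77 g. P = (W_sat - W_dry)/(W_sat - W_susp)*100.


P = (47.9 - 41.81) / (47.9 - 28.77) * 100 = 6.09 / 19.13 * 100 = 31.8%

31.8


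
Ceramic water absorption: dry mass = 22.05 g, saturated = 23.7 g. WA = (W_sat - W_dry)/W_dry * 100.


WA = (23.7 - 22.05) / 22.05 * 100 = 7.48%

7.48


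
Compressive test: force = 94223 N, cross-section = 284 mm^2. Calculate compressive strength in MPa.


CS = 94223 / 284 = 331.8 MPa

331.8


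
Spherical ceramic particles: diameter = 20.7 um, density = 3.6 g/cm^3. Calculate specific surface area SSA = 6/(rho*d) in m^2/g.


SSA = 6 / (3.6 * 20.7) = 0.081 m^2/g

0.081


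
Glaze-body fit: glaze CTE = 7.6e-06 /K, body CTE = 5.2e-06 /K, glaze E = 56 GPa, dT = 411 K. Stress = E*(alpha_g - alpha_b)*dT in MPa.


Stress = 56*1000*(7.6e-06 - 5.2e-06)*411 = 55.2 MPa

55.2


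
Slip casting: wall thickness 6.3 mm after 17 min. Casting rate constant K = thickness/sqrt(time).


K = 6.3 / sqrt(17) = 6.3 / 4.1231 = 1.528 mm/min^0.5

1.528


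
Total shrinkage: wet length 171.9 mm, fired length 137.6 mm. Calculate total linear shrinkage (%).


TS = (171.9 - 137.6) / 171.9 * 100 = 19.95%

19.95


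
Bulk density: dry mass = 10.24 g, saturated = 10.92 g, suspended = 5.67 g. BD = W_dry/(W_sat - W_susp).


BD = 10.24 / (10.92 - 5.67) = 10.24 / 5.25 = 1.95 g/cm^3

1.95


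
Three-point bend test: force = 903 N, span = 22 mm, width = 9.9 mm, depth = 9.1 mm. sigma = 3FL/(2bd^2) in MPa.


sigma = 3*903*22/(2*9.9*9.1^2) = 36.3 MPa

36.3


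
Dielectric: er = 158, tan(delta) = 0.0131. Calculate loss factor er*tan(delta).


Loss = 158 * 0.0131 = 2.07

2.07


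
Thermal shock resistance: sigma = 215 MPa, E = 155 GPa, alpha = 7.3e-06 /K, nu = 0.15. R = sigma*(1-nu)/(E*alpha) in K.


R = 215*(1-0.15)/(155*1000*7.3e-06) = 162 K

162


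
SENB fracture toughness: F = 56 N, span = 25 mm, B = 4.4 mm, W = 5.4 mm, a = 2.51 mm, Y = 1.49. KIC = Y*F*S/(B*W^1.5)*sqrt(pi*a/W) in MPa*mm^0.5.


KIC = 1.49*56*25/(4.4*5.4^1.5)*sqrt(pi*2.51/5.4) = 45.65

45.65


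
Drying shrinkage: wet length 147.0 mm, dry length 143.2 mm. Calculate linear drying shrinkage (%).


DS = (147.0 - 143.2) / 147.0 * 100 = 2.59%

2.59


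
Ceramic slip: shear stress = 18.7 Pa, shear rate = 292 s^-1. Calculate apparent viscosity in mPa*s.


eta = tau/gamma * 1000 = 18.7/292 * 1000 = 64.0 mPa*s

64.0


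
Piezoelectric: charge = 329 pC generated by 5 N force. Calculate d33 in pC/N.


d33 = 329 / 5 = 65.8 pC/N

65.8


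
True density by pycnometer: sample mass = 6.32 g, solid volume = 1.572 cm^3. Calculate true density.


TD = 6.32 / 1.572 = 4.02 g/cm^3

4.02


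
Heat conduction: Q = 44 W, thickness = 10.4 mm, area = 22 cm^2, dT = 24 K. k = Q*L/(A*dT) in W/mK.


k = 44*10.4/1000/(22/10000*24) = 8.67 W/mK

8.67


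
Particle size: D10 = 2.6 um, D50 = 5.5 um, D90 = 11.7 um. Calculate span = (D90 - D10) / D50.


Span = (11.7 - 2.6) / 5.5 = 9.1 / 5.5 = 1.655

1.655


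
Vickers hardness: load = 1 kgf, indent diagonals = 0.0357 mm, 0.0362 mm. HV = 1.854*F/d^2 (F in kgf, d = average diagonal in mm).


d_avg = (0.0357+0.0362)/2 = 0.03595 mm
HV = 1.854*1/0.03595^2 = 1435

1435


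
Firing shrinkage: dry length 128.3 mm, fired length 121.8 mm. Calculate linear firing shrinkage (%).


FS = (128.3 - 121.8) / 128.3 * 100 = 5.07%

5.07


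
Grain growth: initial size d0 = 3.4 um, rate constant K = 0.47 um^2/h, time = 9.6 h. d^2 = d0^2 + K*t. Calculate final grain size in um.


d^2 = 3.4^2 + 0.47*9.6 = 16.072
d = sqrt(16.072) = 4.01 um

4.01


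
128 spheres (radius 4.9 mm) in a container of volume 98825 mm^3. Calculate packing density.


V_sphere = 4/3*pi*4.9^3 = 492.807 mm^3
Total V = 128*492.807 = 63079.296 mm^3
PD = 63079.296 / 98825 = 0.638

0.638


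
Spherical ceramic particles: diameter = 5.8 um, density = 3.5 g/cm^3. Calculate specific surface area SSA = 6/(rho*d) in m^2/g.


SSA = 6 / (3.5 * 5.8) = 0.296 m^2/g

0.296


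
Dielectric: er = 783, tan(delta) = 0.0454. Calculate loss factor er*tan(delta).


Loss = 783 * 0.0454 = 35.548

35.548


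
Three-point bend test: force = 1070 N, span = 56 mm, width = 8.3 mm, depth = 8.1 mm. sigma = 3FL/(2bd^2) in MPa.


sigma = 3*1070*56/(2*8.3*8.1^2) = 165.0 MPa

165.0


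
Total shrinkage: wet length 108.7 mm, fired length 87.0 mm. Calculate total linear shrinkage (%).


TS = (108.7 - 87.0) / 108.7 * 100 = 19.96%

19.96


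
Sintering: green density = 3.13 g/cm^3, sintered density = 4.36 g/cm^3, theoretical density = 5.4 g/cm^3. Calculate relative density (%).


Relative = 4.36 / 5.4 * 100 = 80.7%

80.7


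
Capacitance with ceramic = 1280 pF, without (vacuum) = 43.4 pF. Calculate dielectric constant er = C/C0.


er = 1280 / 43.4 = 29.49

29.49


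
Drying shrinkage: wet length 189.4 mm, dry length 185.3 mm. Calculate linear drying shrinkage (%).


DS = (189.4 - 185.3) / 189.4 * 100 = 2.16%

2.16


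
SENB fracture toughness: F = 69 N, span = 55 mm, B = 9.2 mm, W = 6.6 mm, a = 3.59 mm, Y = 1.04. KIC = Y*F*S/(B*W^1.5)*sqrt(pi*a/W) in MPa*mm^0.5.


KIC = 1.04*69*55/(9.2*6.6^1.5)*sqrt(pi*3.59/6.6) = 33.07

33.07


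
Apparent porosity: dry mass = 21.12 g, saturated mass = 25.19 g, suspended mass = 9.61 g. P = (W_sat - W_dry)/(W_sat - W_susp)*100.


P = (25.19 - 21.12) / (25.19 - 9.61) * 100 = 4.07 / 15.58 * 100 = 26.1%

26.1


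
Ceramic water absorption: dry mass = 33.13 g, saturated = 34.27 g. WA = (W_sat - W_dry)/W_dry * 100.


WA = (34.27 - 33.13) / 33.13 * 100 = 3.44%

3.44


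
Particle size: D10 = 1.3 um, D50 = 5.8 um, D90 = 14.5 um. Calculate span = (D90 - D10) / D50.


Span = (14.5 - 1.3) / 5.8 = 13.2 / 5.8 = 2.276

2.276


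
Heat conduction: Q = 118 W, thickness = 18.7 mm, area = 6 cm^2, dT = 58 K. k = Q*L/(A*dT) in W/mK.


k = 118*18.7/1000/(6/10000*58) = 63.41 W/mK

63.41


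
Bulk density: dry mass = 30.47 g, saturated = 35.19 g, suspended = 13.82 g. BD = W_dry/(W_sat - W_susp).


BD = 30.47 / (35.19 - 13.82) = 30.47 / 21.37 = 1.426 g/cm^3

1.426


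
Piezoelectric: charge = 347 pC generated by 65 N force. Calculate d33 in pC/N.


d33 = 347 / 65 = 5.3 pC/N

5.3


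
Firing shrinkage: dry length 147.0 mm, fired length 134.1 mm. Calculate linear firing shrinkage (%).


FS = (147.0 - 134.1) / 147.0 * 100 = 8.78%

8.78


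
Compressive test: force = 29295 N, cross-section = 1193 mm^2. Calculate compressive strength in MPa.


CS = 29295 / 1193 = 24.6 MPa

24.6


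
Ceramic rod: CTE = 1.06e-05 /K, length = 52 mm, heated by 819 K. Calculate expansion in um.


dL = 1.06e-05 * 52 * 819 * 1000 = 451.433 um

451.433


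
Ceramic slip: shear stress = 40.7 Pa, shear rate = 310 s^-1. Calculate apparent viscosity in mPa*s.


eta = tau/gamma * 1000 = 40.7/310 * 1000 = 131.3 mPa*s

131.3


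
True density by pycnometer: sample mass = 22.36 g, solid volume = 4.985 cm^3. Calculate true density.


TD = 22.36 / 4.985 = 4.485 g/cm^3

4.485


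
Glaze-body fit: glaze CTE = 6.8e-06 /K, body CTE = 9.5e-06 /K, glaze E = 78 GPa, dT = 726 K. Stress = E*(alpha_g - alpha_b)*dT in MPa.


Stress = 78*1000*(6.8e-06 - 9.5e-06)*726 = -152.9 MPa

-152.9


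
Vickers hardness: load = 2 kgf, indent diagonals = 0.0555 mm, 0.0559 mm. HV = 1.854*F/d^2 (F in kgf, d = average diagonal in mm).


d_avg = (0.0555+0.0559)/2 = 0.0557 mm
HV = 1.854*2/0.0557^2 = 1195

1195


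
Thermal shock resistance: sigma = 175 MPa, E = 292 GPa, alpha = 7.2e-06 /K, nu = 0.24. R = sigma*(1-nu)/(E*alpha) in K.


R = 175*(1-0.24)/(292*1000*7.2e-06) = 63 K

63


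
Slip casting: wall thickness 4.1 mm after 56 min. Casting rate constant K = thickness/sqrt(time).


K = 4.1 / sqrt(56) = 4.1 / 7.4833 = 0.548 mm/min^0.5

0.548


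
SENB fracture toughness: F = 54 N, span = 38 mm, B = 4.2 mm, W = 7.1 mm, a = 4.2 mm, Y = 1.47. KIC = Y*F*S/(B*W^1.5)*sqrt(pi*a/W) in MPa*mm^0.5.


KIC = 1.47*54*38/(4.2*7.1^1.5)*sqrt(pi*4.2/7.1) = 51.75

51.75


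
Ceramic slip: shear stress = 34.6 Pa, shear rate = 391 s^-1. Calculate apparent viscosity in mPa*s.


eta = tau/gamma * 1000 = 34.6/391 * 1000 = 88.5 mPa*s

88.5


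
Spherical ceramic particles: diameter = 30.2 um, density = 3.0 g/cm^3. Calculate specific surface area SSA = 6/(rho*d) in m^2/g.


SSA = 6 / (3.0 * 30.2) = 0.066 m^2/g

0.066


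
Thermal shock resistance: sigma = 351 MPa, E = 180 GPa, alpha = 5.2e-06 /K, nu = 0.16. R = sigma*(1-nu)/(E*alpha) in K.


R = 351*(1-0.16)/(180*1000*5.2e-06) = 315 K

315


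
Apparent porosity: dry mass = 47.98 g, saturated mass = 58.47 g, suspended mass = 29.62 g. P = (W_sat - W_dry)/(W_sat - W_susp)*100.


P = (58.47 - 47.98) / (58.47 - 29.62) * 100 = 10.49 / 28.85 * 100 = 36.4%

36.4


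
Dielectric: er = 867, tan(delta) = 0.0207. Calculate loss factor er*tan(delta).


Loss = 867 * 0.0207 = 17.947

17.947


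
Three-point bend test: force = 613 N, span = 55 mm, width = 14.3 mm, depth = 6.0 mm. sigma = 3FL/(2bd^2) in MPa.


sigma = 3*613*55/(2*14.3*6.0^2) = 98.2 MPa

98.2


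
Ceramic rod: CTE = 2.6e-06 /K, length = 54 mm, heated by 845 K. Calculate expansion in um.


dL = 2.6e-06 * 54 * 845 * 1000 = 118.638 um

118.638


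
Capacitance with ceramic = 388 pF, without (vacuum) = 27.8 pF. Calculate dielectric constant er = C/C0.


er = 388 / 27.8 = 13.96

13.96


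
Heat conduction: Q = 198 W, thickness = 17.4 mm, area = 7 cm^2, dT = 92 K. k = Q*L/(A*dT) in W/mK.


k = 198*17.4/1000/(7/10000*92) = 53.5 W/mK

53.5


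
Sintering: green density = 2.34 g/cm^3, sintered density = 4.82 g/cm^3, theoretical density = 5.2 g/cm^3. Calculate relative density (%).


Relative = 4.82 / 5.2 * 100 = 92.7%

92.7


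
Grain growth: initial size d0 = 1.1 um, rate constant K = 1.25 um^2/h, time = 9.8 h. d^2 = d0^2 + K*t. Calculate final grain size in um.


d^2 = 1.1^2 + 1.25*9.8 = 13.46
d = sqrt(13.46) = 3.67 um

3.67


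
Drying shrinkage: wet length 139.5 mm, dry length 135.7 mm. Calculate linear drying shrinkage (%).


DS = (139.5 - 135.7) / 139.5 * 100 = 2.72%

2.72


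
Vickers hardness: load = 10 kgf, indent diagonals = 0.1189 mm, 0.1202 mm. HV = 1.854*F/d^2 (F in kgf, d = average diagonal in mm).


d_avg = (0.1189+0.1202)/2 = 0.11955 mm
HV = 1.854*10/0.11955^2 = 1297

1297


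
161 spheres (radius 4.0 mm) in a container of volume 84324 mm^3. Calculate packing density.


V_sphere = 4/3*pi*4.0^3 = 268.0826 mm^3
Total V = 161*268.0826 = 43161.2986 mm^3
PD = 43161.2986 / 84324 = 0.512

0.512


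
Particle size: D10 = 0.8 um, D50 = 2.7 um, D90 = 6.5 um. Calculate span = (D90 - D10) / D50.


Span = (6.5 - 0.8) / 2.7 = 5.7 / 2.7 = 2.111

2.111


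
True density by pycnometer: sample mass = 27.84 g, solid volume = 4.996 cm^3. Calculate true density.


TD = 27.84 / 4.996 = 5.572 g/cm^3

5.572


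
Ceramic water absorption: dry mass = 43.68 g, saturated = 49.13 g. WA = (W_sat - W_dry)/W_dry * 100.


WA = (49.13 - 43.68) / 43.68 * 100 = 12.48%

12.48


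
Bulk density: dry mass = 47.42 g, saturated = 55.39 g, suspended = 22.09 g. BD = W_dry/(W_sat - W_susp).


BD = 47.42 / (55.39 - 22.09) = 47.42 / 33.3 = 1.424 g/cm^3

1.424


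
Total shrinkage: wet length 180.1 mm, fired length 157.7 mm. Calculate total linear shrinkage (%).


TS = (180.1 - 157.7) / 180.1 * 100 = 12.44%

12.44


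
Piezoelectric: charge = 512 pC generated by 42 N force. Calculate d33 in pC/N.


d33 = 512 / 42 = 12.2 pC/N

12.2


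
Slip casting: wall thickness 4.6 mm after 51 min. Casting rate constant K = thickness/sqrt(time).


K = 4.6 / sqrt(51) = 4.6 / 7.1414 = 0.644 mm/min^0.5

0.644


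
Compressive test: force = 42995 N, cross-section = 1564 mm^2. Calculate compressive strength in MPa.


CS = 42995 / 1564 = 27.5 MPa

27.5


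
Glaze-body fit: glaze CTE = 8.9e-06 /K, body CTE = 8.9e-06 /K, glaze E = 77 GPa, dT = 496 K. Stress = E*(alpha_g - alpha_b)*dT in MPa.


Stress = 77*1000*(8.9e-06 - 8.9e-06)*496 = 0.0 MPa

0.0


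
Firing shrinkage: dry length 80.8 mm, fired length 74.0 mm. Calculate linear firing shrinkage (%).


FS = (80.8 - 74.0) / 80.8 * 100 = 8.42%

8.42


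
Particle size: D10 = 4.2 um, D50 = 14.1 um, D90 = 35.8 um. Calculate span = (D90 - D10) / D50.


Span = (35.8 - 4.2) / 14.1 = 31.6 / 14.1 = 2.241

2.241


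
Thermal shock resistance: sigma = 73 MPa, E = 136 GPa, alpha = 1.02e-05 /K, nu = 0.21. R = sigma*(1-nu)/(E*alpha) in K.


R = 73*(1-0.21)/(136*1000*1.02e-05) = 42 K

42


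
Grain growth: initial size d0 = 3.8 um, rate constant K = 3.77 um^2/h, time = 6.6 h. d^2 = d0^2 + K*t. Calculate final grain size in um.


d^2 = 3.8^2 + 3.77*6.6 = 39.322
d = sqrt(39.322) = 6.27 um

6.27


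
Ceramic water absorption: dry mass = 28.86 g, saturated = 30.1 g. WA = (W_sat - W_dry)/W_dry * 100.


WA = (30.1 - 28.86) / 28.86 * 100 = 4.3%

4.3


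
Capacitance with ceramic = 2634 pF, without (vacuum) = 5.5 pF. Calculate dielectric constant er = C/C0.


er = 2634 / 5.5 = 478.91

478.91


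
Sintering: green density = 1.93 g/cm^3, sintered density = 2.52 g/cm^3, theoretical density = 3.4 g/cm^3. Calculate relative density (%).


Relative = 2.52 / 3.4 * 100 = 74.1%

74.1


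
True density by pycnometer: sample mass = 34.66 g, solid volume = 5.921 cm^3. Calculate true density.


TD = 34.66 / 5.921 = 5.854 g/cm^3

5.854


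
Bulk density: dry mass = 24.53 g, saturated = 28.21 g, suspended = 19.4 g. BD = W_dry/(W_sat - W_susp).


BD = 24.53 / (28.21 - 19.4) = 24.53 / 8.81 = 2.784 g/cm^3

2.784


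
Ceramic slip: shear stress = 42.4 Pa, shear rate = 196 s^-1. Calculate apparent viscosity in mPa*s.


eta = tau/gamma * 1000 = 42.4/196 * 1000 = 216.3 mPa*s

216.3


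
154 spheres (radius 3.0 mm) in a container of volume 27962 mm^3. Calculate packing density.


V_sphere = 4/3*pi*3.0^3 = 113.0973 mm^3
Total V = 154*113.0973 = 17416.9842 mm^3
PD = 17416.9842 / 27962 = 0.623

0.623


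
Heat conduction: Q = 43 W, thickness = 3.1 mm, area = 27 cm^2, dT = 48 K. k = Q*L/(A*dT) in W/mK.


k = 43*3.1/1000/(27/10000*48) = 1.03 W/mK

1.03


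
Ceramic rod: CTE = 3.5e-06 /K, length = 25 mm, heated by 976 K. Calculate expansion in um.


dL = 3.5e-06 * 25 * 976 * 1000 = 85.4 um

85.4


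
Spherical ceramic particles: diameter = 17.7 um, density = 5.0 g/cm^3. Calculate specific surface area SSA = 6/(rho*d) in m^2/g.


SSA = 6 / (5.0 * 17.7) = 0.068 m^2/g

0.068


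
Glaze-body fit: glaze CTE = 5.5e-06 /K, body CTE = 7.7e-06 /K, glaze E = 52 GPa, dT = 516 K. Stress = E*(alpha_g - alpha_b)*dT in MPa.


Stress = 52*1000*(5.5e-06 - 7.7e-06)*516 = -59.0 MPa

-59.0


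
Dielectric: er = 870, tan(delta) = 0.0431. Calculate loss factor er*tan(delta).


Loss = 870 * 0.0431 = 37.497

37.497


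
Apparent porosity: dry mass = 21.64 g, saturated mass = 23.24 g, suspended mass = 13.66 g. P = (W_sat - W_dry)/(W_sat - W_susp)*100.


P = (23.24 - 21.64) / (23.24 - 13.66) * 100 = 1.6 / 9.58 * 100 = 16.7%

16.7


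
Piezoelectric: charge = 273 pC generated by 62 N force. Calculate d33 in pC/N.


d33 = 273 / 62 = 4.4 pC/N

4.4


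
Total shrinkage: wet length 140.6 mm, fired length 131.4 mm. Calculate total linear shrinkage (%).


TS = (140.6 - 131.4) / 140.6 * 100 = 6.54%

6.54


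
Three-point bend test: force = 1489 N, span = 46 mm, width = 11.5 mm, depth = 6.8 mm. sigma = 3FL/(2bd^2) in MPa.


sigma = 3*1489*46/(2*11.5*6.8^2) = 193.2 MPa

193.2


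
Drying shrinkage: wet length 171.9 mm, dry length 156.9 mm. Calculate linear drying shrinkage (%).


DS = (171.9 - 156.9) / 171.9 * 100 = 8.73%

8.73


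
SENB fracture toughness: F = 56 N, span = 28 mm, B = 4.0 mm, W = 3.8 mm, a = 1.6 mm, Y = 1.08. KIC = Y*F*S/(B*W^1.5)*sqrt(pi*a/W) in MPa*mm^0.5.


KIC = 1.08*56*28/(4.0*3.8^1.5)*sqrt(pi*1.6/3.8) = 65.73

65.73


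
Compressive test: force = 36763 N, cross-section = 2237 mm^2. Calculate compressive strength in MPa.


CS = 36763 / 2237 = 16.4 MPa

16.4


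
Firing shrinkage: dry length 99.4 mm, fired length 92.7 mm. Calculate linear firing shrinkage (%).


FS = (99.4 - 92.7) / 99.4 * 100 = 6.74%

6.74


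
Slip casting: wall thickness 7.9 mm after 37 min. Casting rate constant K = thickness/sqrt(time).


K = 7.9 / sqrt(37) = 7.9 / 6.0828 = 1.299 mm/min^0.5

1.299


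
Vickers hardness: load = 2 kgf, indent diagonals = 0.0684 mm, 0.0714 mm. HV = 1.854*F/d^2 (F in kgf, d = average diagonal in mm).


d_avg = (0.0684+0.0714)/2 = 0.0699 mm
HV = 1.854*2/0.0699^2 = 759

759


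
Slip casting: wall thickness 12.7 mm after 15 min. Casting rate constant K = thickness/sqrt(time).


K = 12.7 / sqrt(15) = 12.7 / 3.873 = 3.279 mm/min^0.5

3.279


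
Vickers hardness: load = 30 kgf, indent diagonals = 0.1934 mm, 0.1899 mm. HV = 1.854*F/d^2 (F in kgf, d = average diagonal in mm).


d_avg = (0.1934+0.1899)/2 = 0.19165 mm
HV = 1.854*30/0.19165^2 = 1514

1514


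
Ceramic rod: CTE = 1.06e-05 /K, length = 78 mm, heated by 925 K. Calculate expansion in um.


dL = 1.06e-05 * 78 * 925 * 1000 = 764.79 um

764.79


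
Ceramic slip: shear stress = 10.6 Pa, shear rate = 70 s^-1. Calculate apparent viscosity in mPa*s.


eta = tau/gamma * 1000 = 10.6/70 * 1000 = 151.4 mPa*s

151.4


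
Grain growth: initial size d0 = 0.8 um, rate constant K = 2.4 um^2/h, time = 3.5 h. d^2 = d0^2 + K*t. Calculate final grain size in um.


d^2 = 0.8^2 + 2.4*3.5 = 9.04
d = sqrt(9.04) = 3.01 um

3.01


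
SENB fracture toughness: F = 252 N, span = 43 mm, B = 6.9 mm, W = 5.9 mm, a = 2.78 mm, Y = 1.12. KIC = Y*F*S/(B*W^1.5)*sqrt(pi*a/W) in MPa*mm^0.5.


KIC = 1.12*252*43/(6.9*5.9^1.5)*sqrt(pi*2.78/5.9) = 149.32

149.32


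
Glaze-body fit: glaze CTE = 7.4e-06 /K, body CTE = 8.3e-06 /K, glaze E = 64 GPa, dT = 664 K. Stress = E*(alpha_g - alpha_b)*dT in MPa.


Stress = 64*1000*(7.4e-06 - 8.3e-06)*664 = -38.2 MPa

-38.2


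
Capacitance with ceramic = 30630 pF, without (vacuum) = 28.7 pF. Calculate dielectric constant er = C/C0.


er = 30630 / 28.7 = 1067.25

1067.25


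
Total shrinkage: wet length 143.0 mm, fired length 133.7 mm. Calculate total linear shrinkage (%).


TS = (143.0 - 133.7) / 143.0 * 100 = 6.5%

6.5


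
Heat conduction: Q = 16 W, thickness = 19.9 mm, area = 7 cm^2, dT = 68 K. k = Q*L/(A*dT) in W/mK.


k = 16*19.9/1000/(7/10000*68) = 6.69 W/mK

6.69


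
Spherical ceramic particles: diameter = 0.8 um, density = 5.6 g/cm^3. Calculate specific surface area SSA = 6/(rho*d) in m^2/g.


SSA = 6 / (5.6 * 0.8) = 1.339 m^2/g

1.339


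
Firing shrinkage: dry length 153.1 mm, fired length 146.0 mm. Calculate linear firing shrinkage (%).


FS = (153.1 - 146.0) / 153.1 * 100 = 4.64%

4.64


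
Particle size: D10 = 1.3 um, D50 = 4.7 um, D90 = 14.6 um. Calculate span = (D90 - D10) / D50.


Span = (14.6 - 1.3) / 4.7 = 13.3 / 4.7 = 2.83

2.83


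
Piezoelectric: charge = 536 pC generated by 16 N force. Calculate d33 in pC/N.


d33 = 536 / 16 = 33.5 pC/N

33.5


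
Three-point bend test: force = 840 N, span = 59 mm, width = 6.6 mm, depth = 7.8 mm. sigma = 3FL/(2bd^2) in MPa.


sigma = 3*840*59/(2*6.6*7.8^2) = 185.1 MPa

185.1


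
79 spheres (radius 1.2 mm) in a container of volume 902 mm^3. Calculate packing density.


V_sphere = 4/3*pi*1.2^3 = 7.2382 mm^3
Total V = 79*7.2382 = 571.8178 mm^3
PD = 571.8178 / 902 = 0.634

0.634


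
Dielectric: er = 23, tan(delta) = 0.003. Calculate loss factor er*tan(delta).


Loss = 23 * 0.003 = 0.069

0.069


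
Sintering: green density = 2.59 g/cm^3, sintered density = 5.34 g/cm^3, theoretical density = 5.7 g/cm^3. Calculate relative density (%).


Relative = 5.34 / 5.7 * 100 = 93.7%

93.7


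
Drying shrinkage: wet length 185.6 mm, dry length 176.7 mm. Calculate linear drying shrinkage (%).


DS = (185.6 - 176.7) / 185.6 * 100 = 4.8%

4.8


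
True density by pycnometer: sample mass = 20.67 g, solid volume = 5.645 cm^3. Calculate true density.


TD = 20.67 / 5.645 = 3.662 g/cm^3

3.662


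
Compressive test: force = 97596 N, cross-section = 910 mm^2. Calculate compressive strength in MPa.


CS = 97596 / 910 = 107.2 MPa

107.2


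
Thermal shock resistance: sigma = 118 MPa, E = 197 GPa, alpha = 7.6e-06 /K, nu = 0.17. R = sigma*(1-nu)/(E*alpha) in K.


R = 118*(1-0.17)/(197*1000*7.6e-06) = 65 K

65


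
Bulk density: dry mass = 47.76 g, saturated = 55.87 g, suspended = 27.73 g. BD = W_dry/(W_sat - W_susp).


BD = 47.76 / (55.87 - 27.73) = 47.76 / 28.14 = 1.697 g/cm^3

1.697


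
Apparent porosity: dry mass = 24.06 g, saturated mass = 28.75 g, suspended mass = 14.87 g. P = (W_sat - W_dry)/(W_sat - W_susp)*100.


P = (28.75 - 24.06) / (28.75 - 14.87) * 100 = 4.69 / 13.88 * 100 = 33.8%

33.8


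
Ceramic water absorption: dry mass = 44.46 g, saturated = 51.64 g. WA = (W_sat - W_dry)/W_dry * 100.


WA = (51.64 - 44.46) / 44.46 * 100 = 16.15%

16.15


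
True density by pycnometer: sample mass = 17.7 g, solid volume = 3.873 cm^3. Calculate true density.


TD = 17.7 / 3.873 = 4.57 g/cm^3

4.57


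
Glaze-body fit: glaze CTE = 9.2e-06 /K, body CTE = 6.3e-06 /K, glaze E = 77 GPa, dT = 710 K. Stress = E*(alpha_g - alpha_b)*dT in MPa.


Stress = 77*1000*(9.2e-06 - 6.3e-06)*710 = 158.5 MPa

158.5


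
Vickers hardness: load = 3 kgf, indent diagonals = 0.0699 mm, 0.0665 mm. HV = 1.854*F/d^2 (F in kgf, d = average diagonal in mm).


d_avg = (0.0699+0.0665)/2 = 0.0682 mm
HV = 1.854*3/0.0682^2 = 1196

1196


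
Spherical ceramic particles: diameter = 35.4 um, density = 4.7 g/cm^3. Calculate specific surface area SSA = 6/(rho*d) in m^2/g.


SSA = 6 / (4.7 * 35.4) = 0.036 m^2/g

0.036


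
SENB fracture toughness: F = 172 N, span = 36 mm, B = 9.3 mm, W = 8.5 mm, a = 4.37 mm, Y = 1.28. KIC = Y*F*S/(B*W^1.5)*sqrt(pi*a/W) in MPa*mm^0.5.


KIC = 1.28*172*36/(9.3*8.5^1.5)*sqrt(pi*4.37/8.5) = 43.71

43.71


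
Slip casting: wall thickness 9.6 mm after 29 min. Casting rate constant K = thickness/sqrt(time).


K = 9.6 / sqrt(29) = 9.6 / 5.3852 = 1.783 mm/min^0.5

1.783


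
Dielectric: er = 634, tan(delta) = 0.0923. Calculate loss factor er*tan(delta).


Loss = 634 * 0.0923 = 58.518

58.518


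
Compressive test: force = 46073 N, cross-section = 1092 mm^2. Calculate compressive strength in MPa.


CS = 46073 / 1092 = 42.2 MPa

42.2


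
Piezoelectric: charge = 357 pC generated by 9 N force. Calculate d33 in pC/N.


d33 = 357 / 9 = 39.7 pC/N

39.7


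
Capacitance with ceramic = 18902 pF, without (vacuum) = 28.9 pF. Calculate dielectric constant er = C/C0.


er = 18902 / 28.9 = 654.05

654.05


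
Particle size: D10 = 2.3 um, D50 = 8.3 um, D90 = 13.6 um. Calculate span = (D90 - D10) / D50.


Span = (13.6 - 2.3) / 8.3 = 11.3 / 8.3 = 1.361

1.361


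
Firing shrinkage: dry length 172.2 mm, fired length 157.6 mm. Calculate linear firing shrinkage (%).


FS = (172.2 - 157.6) / 172.2 * 100 = 8.48%

8.48


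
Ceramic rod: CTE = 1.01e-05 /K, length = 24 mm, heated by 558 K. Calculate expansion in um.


dL = 1.01e-05 * 24 * 558 * 1000 = 135.259 um

135.259


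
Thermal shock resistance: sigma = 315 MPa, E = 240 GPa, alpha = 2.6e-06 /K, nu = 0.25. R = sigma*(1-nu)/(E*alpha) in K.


R = 315*(1-0.25)/(240*1000*2.6e-06) = 379 K

379


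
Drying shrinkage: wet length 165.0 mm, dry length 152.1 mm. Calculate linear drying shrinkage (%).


DS = (165.0 - 152.1) / 165.0 * 100 = 7.82%

7.82


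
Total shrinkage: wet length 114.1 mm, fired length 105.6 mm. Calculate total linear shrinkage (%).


TS = (114.1 - 105.6) / 114.1 * 100 = 7.45%

7.45


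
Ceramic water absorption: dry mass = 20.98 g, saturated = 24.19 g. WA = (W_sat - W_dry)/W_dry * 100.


WA = (24.19 - 20.98) / 20.98 * 100 = 15.3%

15.3


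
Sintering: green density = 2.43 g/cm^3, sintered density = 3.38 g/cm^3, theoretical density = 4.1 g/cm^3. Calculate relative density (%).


Relative = 3.38 / 4.1 * 100 = 82.4%

82.4


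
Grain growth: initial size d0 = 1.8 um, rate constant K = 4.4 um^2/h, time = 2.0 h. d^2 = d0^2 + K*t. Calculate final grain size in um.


d^2 = 1.8^2 + 4.4*2.0 = 12.04
d = sqrt(12.04) = 3.47 um

3.47


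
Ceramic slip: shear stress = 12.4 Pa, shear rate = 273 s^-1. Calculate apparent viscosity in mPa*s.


eta = tau/gamma * 1000 = 12.4/273 * 1000 = 45.4 mPa*s

45.4


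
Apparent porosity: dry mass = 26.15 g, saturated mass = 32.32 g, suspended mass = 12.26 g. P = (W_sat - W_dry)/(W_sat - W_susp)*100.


P = (32.32 - 26.15) / (32.32 - 12.26) * 100 = 6.17 / 20.06 * 100 = 30.8%

30.8


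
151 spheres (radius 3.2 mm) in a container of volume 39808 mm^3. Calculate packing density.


V_sphere = 4/3*pi*3.2^3 = 137.2583 mm^3
Total V = 151*137.2583 = 20726.0033 mm^3
PD = 20726.0033 / 39808 = 0.521

0.521


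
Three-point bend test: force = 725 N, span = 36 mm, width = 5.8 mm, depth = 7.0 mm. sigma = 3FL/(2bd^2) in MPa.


sigma = 3*725*36/(2*5.8*7.0^2) = 137.8 MPa

137.8


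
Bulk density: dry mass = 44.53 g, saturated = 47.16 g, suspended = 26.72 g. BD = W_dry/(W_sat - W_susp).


BD = 44.53 / (47.16 - 26.72) = 44.53 / 20.44 = 2.179 g/cm^3

2.179


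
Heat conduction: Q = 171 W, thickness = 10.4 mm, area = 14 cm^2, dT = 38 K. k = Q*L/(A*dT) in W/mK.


k = 171*10.4/1000/(14/10000*38) = 33.43 W/mK

33.43


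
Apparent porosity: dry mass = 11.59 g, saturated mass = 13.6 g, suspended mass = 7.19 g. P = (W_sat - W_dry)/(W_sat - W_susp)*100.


P = (13.6 - 11.59) / (13.6 - 7.19) * 100 = 2.01 / 6.41 * 100 = 31.4%

31.4


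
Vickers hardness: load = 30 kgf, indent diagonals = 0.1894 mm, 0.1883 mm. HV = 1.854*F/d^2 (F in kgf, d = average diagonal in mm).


d_avg = (0.1894+0.1883)/2 = 0.18885 mm
HV = 1.854*30/0.18885^2 = 1560

1560


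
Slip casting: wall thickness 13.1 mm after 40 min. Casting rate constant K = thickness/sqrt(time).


K = 13.1 / sqrt(40) = 13.1 / 6.3246 = 2.071 mm/min^0.5

2.071


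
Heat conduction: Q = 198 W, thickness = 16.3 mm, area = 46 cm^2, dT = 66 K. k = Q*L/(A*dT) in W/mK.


k = 198*16.3/1000/(46/10000*66) = 10.63 W/mK

10.63


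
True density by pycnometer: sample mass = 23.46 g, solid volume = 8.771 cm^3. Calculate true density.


TD = 23.46 / 8.771 = 2.675 g/cm^3

2.675


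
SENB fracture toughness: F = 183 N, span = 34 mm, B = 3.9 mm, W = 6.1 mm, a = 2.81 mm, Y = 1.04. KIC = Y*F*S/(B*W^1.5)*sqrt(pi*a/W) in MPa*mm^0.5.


KIC = 1.04*183*34/(3.9*6.1^1.5)*sqrt(pi*2.81/6.1) = 132.49

132.49


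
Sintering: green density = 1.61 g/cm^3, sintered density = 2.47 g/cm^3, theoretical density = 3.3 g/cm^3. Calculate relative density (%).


Relative = 2.47 / 3.3 * 100 = 74.8%

74.8


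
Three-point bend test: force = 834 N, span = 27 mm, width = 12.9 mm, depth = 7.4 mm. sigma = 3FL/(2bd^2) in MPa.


sigma = 3*834*27/(2*12.9*7.4^2) = 47.8 MPa

47.8


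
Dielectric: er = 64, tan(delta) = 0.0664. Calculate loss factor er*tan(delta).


Loss = 64 * 0.0664 = 4.25

4.25


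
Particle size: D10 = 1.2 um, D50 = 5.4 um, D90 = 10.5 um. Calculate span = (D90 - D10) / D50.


Span = (10.5 - 1.2) / 5.4 = 9.3 / 5.4 = 1.722

1.722


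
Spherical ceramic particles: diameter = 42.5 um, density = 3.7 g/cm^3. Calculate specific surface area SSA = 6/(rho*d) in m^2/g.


SSA = 6 / (3.7 * 42.5) = 0.038 m^2/g

0.038


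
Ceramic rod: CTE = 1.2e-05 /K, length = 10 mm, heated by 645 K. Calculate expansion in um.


dL = 1.2e-05 * 10 * 645 * 1000 = 77.4 um

77.4


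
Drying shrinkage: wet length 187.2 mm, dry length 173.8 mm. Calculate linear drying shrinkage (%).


DS = (187.2 - 173.8) / 187.2 * 100 = 7.16%

7.16


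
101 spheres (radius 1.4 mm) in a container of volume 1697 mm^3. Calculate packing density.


V_sphere = 4/3*pi*1.4^3 = 11.494 mm^3
Total V = 101*11.494 = 1160.894 mm^3
PD = 1160.894 / 1697 = 0.684

0.684


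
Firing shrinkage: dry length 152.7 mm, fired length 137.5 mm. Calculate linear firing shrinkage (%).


FS = (152.7 - 137.5) / 152.7 * 100 = 9.95%

9.95


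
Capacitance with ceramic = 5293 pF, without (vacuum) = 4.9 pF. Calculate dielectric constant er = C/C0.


er = 5293 / 4.9 = 1080.2

1080.2


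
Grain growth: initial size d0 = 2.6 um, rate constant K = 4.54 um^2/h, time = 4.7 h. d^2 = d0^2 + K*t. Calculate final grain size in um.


d^2 = 2.6^2 + 4.54*4.7 = 28.098
d = sqrt(28.098) = 5.3 um

5.3


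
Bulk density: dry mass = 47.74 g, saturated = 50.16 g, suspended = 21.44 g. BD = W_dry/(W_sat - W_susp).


BD = 47.74 / (50.16 - 21.44) = 47.74 / 28.72 = 1.662 g/cm^3

1.662


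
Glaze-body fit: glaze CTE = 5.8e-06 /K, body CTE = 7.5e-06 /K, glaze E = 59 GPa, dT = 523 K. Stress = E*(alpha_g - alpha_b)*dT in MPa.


Stress = 59*1000*(5.8e-06 - 7.5e-06)*523 = -52.5 MPa

-52.5


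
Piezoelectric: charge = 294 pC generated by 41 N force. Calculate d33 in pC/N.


d33 = 294 / 41 = 7.2 pC/N

7.2


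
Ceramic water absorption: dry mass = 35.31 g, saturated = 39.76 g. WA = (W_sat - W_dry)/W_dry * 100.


WA = (39.76 - 35.31) / 35.31 * 100 = 12.6%

12.6


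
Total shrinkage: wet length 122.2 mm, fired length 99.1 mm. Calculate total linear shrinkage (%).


TS = (122.2 - 99.1) / 122.2 * 100 = 18.9%

18.9


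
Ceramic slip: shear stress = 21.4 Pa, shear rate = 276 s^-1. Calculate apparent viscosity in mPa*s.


eta = tau/gamma * 1000 = 21.4/276 * 1000 = 77.5 mPa*s

77.5


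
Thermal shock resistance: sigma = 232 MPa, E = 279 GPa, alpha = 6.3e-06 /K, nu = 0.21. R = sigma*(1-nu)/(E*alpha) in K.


R = 232*(1-0.21)/(279*1000*6.3e-06) = 104 K

104


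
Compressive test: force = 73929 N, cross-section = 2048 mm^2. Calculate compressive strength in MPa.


CS = 73929 / 2048 = 36.1 MPa

36.1


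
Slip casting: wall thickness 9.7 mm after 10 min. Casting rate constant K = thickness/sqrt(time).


K = 9.7 / sqrt(10) = 9.7 / 3.1623 = 3.067 mm/min^0.5

3.067


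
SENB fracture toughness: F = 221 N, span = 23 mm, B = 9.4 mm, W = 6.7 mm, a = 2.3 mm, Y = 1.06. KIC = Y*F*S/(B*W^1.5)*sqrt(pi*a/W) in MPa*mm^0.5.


KIC = 1.06*221*23/(9.4*6.7^1.5)*sqrt(pi*2.3/6.7) = 34.32

34.32


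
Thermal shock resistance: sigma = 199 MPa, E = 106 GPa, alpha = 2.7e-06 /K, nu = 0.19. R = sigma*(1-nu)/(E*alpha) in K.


R = 199*(1-0.19)/(106*1000*2.7e-06) = 563 K

563


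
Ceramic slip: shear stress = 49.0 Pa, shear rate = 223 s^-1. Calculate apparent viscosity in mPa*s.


eta = tau/gamma * 1000 = 49.0/223 * 1000 = 219.7 mPa*s

219.7


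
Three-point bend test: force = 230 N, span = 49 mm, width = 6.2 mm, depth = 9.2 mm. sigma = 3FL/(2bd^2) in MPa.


sigma = 3*230*49/(2*6.2*9.2^2) = 32.2 MPa

32.2


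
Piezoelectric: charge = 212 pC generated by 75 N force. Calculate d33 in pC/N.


d33 = 212 / 75 = 2.8 pC/N

2.8


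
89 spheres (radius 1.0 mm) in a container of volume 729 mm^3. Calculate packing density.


V_sphere = 4/3*pi*1.0^3 = 4.1888 mm^3
Total V = 89*4.1888 = 372.8032 mm^3
PD = 372.8032 / 729 = 0.511

0.511


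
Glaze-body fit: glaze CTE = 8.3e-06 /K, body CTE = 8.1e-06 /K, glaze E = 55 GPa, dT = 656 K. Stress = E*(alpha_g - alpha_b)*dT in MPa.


Stress = 55*1000*(8.3e-06 - 8.1e-06)*656 = 7.2 MPa

7.2


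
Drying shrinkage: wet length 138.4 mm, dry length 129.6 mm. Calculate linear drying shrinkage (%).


DS = (138.4 - 129.6) / 138.4 * 100 = 6.36%

6.36


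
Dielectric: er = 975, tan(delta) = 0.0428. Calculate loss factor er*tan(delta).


Loss = 975 * 0.0428 = 41.73

41.73


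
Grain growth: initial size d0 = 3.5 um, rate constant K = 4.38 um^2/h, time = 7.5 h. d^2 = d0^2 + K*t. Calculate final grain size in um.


d^2 = 3.5^2 + 4.38*7.5 = 45.1
d = sqrt(45.1) = 6.72 um

6.72


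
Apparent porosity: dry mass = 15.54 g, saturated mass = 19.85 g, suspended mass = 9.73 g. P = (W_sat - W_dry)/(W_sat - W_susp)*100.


P = (19.85 - 15.54) / (19.85 - 9.73) * 100 = 4.31 / 10.12 * 100 = 42.6%

42.6


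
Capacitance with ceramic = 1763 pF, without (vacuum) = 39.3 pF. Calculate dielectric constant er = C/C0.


er = 1763 / 39.3 = 44.86

44.86


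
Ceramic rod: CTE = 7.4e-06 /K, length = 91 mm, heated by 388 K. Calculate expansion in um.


dL = 7.4e-06 * 91 * 388 * 1000 = 261.279 um

261.279


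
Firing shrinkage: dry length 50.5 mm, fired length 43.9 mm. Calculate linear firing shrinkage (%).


FS = (50.5 - 43.9) / 50.5 * 100 = 13.07%

13.07


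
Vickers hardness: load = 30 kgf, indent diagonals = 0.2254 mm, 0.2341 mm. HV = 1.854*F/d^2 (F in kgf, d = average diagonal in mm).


d_avg = (0.2254+0.2341)/2 = 0.22975 mm
HV = 1.854*30/0.22975^2 = 1054

1054


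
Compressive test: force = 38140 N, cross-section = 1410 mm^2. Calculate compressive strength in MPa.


CS = 38140 / 1410 = 27.0 MPa

27.0


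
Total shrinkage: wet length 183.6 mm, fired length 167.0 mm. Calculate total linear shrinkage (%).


TS = (183.6 - 167.0) / 183.6 * 100 = 9.04%

9.04


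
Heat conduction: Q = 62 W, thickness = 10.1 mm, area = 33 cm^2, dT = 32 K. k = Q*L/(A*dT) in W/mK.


k = 62*10.1/1000/(33/10000*32) = 5.93 W/mK

5.93


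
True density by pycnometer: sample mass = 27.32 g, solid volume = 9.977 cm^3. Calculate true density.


TD = 27.32 / 9.977 = 2.738 g/cm^3

2.738


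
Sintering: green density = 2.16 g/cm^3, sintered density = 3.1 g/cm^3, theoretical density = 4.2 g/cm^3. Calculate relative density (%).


Relative = 3.1 / 4.2 * 100 = 73.8%

73.8


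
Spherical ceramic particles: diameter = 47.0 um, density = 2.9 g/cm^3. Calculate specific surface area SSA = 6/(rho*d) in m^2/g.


SSA = 6 / (2.9 * 47.0) = 0.044 m^2/g

0.044


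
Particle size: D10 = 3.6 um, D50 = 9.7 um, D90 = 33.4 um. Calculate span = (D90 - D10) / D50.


Span = (33.4 - 3.6) / 9.7 = 29.8 / 9.7 = 3.072

3.072


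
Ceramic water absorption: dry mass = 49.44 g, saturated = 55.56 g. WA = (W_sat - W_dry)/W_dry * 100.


WA = (55.56 - 49.44) / 49.44 * 100 = 12.38%

12.38


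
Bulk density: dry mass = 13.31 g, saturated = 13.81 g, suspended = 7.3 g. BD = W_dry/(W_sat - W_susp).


BD = 13.31 / (13.81 - 7.3) = 13.31 / 6.51 = 2.045 g/cm^3

2.045


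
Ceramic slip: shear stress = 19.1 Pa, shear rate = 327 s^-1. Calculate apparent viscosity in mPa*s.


eta = tau/gamma * 1000 = 19.1/327 * 1000 = 58.4 mPa*s

58.4


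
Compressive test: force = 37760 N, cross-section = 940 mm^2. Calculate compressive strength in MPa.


CS = 37760 / 940 = 40.2 MPa

40.2


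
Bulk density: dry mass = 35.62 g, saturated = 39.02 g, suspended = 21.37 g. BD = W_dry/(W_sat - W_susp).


BD = 35.62 / (39.02 - 21.37) = 35.62 / 17.65 = 2.018 g/cm^3

2.018


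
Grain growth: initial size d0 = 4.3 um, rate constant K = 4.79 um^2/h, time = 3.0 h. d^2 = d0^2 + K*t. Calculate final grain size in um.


d^2 = 4.3^2 + 4.79*3.0 = 32.86
d = sqrt(32.86) = 5.73 um

5.73


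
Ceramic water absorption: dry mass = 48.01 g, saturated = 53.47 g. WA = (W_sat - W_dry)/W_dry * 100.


WA = (53.47 - 48.01) / 48.01 * 100 = 11.37%

11.37


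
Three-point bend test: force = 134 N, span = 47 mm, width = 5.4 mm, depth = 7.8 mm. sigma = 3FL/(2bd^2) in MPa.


sigma = 3*134*47/(2*5.4*7.8^2) = 28.8 MPa

28.8


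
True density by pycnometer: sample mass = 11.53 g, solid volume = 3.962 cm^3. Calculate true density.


TD = 11.53 / 3.962 = 2.91 g/cm^3

2.91


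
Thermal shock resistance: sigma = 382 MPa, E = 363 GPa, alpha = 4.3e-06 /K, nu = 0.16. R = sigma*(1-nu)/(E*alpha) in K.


R = 382*(1-0.16)/(363*1000*4.3e-06) = 206 K

206


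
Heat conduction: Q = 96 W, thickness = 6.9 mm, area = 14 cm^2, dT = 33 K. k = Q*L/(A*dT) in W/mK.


k = 96*6.9/1000/(14/10000*33) = 14.34 W/mK

14.34


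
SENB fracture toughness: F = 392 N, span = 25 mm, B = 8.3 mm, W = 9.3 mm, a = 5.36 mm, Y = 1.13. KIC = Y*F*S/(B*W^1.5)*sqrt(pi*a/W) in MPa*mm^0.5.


KIC = 1.13*392*25/(8.3*9.3^1.5)*sqrt(pi*5.36/9.3) = 63.3

63.3


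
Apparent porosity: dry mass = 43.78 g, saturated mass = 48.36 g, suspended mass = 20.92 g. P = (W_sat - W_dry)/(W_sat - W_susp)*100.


P = (48.36 - 43.78) / (48.36 - 20.92) * 100 = 4.58 / 27.44 * 100 = 16.7%

16.7


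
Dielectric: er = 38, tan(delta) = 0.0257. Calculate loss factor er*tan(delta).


Loss = 38 * 0.0257 = 0.977

0.977


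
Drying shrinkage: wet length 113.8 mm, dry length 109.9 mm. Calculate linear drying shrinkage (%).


DS = (113.8 - 109.9) / 113.8 * 100 = 3.43%

3.43


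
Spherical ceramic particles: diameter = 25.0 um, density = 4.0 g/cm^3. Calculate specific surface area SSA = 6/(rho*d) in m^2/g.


SSA = 6 / (4.0 * 25.0) = 0.06 m^2/g

0.06


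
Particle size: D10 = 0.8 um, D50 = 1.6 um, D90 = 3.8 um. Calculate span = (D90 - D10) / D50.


Span = (3.8 - 0.8) / 1.6 = 3.0 / 1.6 = 1.875

1.875


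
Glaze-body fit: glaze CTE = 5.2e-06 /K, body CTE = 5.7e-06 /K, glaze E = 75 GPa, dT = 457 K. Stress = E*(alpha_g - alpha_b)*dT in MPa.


Stress = 75*1000*(5.2e-06 - 5.7e-06)*457 = -17.1 MPa

-17.1


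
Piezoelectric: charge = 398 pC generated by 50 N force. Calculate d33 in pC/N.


d33 = 398 / 50 = 8.0 pC/N

8.0


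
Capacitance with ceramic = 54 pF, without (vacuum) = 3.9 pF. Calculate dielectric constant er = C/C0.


er = 54 / 3.9 = 13.85

13.85


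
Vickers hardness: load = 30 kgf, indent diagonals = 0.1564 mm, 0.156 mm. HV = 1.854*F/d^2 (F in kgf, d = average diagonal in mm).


d_avg = (0.1564+0.156)/2 = 0.1562 mm
HV = 1.854*30/0.1562^2 = 2280

2280


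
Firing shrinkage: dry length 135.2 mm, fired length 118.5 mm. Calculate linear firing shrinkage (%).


FS = (135.2 - 118.5) / 135.2 * 100 = 12.35%

12.35


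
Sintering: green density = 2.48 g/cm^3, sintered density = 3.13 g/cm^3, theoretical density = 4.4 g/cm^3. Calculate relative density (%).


Relative = 3.13 / 4.4 * 100 = 71.1%

71.1


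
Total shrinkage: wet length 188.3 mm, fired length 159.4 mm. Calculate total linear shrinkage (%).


TS = (188.3 - 159.4) / 188.3 * 100 = 15.35%

15.35


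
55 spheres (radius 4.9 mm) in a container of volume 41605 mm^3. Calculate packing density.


V_sphere = 4/3*pi*4.9^3 = 492.807 mm^3
Total V = 55*492.807 = 27104.385 mm^3
PD = 27104.385 / 41605 = 0.651

0.651
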